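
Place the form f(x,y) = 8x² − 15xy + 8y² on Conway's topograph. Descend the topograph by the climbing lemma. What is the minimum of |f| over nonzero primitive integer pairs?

translate: b→1 (≡-15 mod 16), so (8,-15,8)→(8,1,1)
flip: (8,1,1)→(1,-1,8)
translate: b→1 (≡-1 mod 2), so (1,-1,8)→(1,1,8)
reduced (well bottom): (1,1,8) with a≤c, −a<b≤a
well minimum = a = 1

1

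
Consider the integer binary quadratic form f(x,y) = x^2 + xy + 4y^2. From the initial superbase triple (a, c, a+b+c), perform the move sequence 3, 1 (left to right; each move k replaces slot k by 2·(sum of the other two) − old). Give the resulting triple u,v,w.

start (1,4,6) = (f(1,0),f(0,1),f(1,1))
replace slot 3: 2·(1+4) − 6 = 4 → (1,4,4)
replace slot 1: 2·(4+4) − 1 = 15 → (15,4,4)

15,4,4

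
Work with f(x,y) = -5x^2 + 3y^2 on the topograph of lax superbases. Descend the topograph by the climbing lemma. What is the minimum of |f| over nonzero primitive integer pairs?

descent: ρ → (3,6,-2)  [lands on river]
river: ρ → (-2,6,3)
closes: descent 1, river 2
min |a| on river = 2

2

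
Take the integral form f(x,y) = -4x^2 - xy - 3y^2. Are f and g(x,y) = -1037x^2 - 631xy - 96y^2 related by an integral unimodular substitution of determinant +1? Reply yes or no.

D₁ = -47, D₂ = -47
f is negative-definite; reduce −f:
−f: flip: (4,1,3)→(3,-1,4)
−f: reduced (well bottom): (3,-1,4) with a≤c, −a<b≤a
flip sign back: reduced form of f is (-3,1,-4)
g is negative-definite; reduce −g:
−g: flip: (1037,631,96)→(96,-631,1037)
−g: translate: b→-55 (≡-631 mod 192), so (96,-631,1037)→(96,-55,8)
−g: flip: (96,-55,8)→(8,55,96)
−g: translate: b→7 (≡55 mod 16), so (8,55,96)→(8,7,3)
−g: flip: (8,7,3)→(3,-7,8)
−g: translate: b→-1 (≡-7 mod 6), so (3,-7,8)→(3,-1,4)
−g: reduced (well bottom): (3,-1,4) with a≤c, −a<b≤a
flip sign back: reduced form of g is (-3,1,-4)
reduced forms (-3, 1, -4) vs (-3, 1, -4) ⇒ equivalent

yes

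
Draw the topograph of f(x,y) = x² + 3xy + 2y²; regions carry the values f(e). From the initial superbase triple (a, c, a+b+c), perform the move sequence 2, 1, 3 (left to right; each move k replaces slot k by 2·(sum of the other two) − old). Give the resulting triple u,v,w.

start (1,2,6) = (f(1,0),f(0,1),f(1,1))
replace slot 2: 2·(1+6) − 2 = 12 → (1,12,6)
replace slot 1: 2·(12+6) − 1 = 35 → (35,12,6)
replace slot 3: 2·(35+12) − 6 = 88 → (35,12,88)

35,12,88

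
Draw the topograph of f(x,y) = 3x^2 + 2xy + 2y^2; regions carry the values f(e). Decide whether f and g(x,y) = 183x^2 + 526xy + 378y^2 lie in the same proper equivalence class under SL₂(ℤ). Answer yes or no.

D₁ = -20, D₂ = -20
f: flip: (3,2,2)→(2,-2,3)
f: translate: b→2 (≡-2 mod 4), so (2,-2,3)→(2,2,3)
f: reduced (well bottom): (2,2,3) with a≤c, −a<b≤a
g: translate: b→160 (≡526 mod 366), so (183,526,378)→(183,160,35)
g: flip: (183,160,35)→(35,-160,183)
g: translate: b→-20 (≡-160 mod 70), so (35,-160,183)→(35,-20,3)
g: flip: (35,-20,3)→(3,20,35)
g: translate: b→2 (≡20 mod 6), so (3,20,35)→(3,2,2)
g: flip: (3,2,2)→(2,-2,3)
g: translate: b→2 (≡-2 mod 4), so (2,-2,3)→(2,2,3)
g: reduced (well bottom): (2,2,3) with a≤c, −a<b≤a
reduced forms (2, 2, 3) vs (2, 2, 3) ⇒ equivalent

yes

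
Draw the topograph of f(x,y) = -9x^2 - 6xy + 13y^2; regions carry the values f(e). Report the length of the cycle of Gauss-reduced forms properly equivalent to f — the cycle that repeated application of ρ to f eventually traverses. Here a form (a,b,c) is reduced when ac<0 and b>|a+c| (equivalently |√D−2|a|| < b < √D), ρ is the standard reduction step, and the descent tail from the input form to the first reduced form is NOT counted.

D = 504, ⌊√D⌋ = 22
descent: ρ → (13,6,-9)  [lands on river]
river: ρ → (-9,12,10)
river: ρ → (10,8,-11)
river: ρ → (-11,14,7)
river: ρ → (7,14,-11)
river: ρ → (-11,8,10)
river: ρ → (10,12,-9)
river: ρ → (-9,6,13)
river: ρ → (13,20,-2)
river: ρ → (-2,20,13)
ρ-cycle length = 10 (tail of 1 descent step not counted)

10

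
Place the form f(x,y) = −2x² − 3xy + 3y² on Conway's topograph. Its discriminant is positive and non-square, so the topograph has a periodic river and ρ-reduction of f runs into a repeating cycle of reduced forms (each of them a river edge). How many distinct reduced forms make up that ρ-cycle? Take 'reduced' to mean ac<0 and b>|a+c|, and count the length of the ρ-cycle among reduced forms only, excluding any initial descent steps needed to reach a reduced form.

D = 33, ⌊√D⌋ = 5
descent: ρ → (3,3,-2)  [lands on river]
river: ρ → (-2,5,1)
river: ρ → (1,5,-2)
river: ρ → (-2,3,3)
ρ-cycle length = 4 (tail of 1 descent step not counted)

4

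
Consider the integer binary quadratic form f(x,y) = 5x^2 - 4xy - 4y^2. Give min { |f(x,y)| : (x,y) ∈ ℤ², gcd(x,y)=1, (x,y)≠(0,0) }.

descent: ρ → (-4,4,5)  [lands on river]
river: ρ → (5,6,-3)
river: ρ → (-3,6,5)
river: ρ → (5,4,-4)
closes: descent 1, river 4
min |a| on river = 3

3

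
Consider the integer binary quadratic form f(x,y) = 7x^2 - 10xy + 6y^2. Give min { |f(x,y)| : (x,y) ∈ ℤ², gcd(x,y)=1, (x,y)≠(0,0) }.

translate: b→4 (≡-10 mod 14), so (7,-10,6)→(7,4,3)
flip: (7,4,3)→(3,-4,7)
translate: b→2 (≡-4 mod 6), so (3,-4,7)→(3,2,6)
reduced (well bottom): (3,2,6) with a≤c, −a<b≤a
well minimum = a = 3

3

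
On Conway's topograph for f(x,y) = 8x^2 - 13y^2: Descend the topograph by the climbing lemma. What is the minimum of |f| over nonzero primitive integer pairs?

descent: ρ → (-13,0,8)
descent: ρ → (8,16,-5)  [lands on river]
river: ρ → (-5,14,11)
river: ρ → (11,8,-8)
river: ρ → (-8,8,11)
river: ρ → (11,14,-5)
river: ρ → (-5,16,8)
closes: descent 2, river 6
min |a| on river = 5

5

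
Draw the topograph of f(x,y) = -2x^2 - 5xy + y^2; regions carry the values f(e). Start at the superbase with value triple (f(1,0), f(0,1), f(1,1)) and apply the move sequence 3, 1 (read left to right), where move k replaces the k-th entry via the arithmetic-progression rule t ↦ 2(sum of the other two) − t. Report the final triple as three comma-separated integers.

start (-2,1,-6) = (f(1,0),f(0,1),f(1,1))
replace slot 3: 2·((-2)+1) − (-6) = 4 → (-2,1,4)
replace slot 1: 2·(1+4) − (-2) = 12 → (12,1,4)

12,1,4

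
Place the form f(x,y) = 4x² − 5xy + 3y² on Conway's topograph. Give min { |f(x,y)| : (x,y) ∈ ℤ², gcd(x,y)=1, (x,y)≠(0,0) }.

translate: b→3 (≡-5 mod 8), so (4,-5,3)→(4,3,2)
flip: (4,3,2)→(2,-3,4)
translate: b→1 (≡-3 mod 4), so (2,-3,4)→(2,1,3)
reduced (well bottom): (2,1,3) with a≤c, −a<b≤a
well minimum = a = 2

2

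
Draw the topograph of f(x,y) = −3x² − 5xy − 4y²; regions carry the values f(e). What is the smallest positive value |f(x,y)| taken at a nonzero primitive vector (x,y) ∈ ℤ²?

translate: b→-1 (≡5 mod 6), so (3,5,4)→(3,-1,2)
flip: (3,-1,2)→(2,1,3)
reduced (well bottom): (2,1,3) with a≤c, −a<b≤a
well minimum |f| = |-2| = 2 (negative-definite)

2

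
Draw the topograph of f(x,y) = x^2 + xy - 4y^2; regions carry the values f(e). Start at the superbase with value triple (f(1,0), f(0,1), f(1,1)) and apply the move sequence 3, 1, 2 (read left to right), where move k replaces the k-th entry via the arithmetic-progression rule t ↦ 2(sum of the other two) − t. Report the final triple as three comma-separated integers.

start (1,-4,-2) = (f(1,0),f(0,1),f(1,1))
replace slot 3: 2·(1+(-4)) − (-2) = -4 → (1,-4,-4)
replace slot 1: 2·((-4)+(-4)) − 1 = -17 → (-17,-4,-4)
replace slot 2: 2·((-17)+(-4)) − (-4) = -38 → (-17,-38,-4)

-17,-38,-4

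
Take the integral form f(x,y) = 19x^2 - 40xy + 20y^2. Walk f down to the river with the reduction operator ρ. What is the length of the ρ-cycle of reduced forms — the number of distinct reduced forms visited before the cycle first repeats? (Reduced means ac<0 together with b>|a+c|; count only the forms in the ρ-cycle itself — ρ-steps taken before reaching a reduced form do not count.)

D = 80, ⌊√D⌋ = 8
descent: ρ → (20,0,-1)
descent: ρ → (-1,8,4)  [lands on river]
river: ρ → (4,8,-1)
ρ-cycle length = 2 (tail of 2 descent steps not counted)

2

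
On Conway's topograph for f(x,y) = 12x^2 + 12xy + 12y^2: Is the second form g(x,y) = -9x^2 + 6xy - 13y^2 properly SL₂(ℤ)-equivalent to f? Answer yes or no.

D₁ = -432, D₂ = -432
f: reduced (well bottom): (12,12,12) with a≤c, −a<b≤a
g is negative-definite; reduce −g:
−g: reduced (well bottom): (9,-6,13) with a≤c, −a<b≤a
flip sign back: reduced form of g is (-9,6,-13)
reduced forms (12, 12, 12) vs (-9, 6, -13) ⇒ inequivalent

no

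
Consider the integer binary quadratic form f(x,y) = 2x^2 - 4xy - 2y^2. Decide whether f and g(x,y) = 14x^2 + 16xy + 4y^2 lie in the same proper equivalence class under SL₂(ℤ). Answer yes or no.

D₁ = 32, D₂ = 32
river cycle of f (length 2): (-2, 4, 2), (2, 4, -2)
river cycle of g (length 2): (-2, 4, 2), (2, 4, -2)
cycles coincide ⇒ equivalent

yes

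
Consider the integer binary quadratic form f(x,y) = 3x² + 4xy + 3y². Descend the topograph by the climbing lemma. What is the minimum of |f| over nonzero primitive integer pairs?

translate: b→-2 (≡4 mod 6), so (3,4,3)→(3,-2,2)
flip: (3,-2,2)→(2,2,3)
reduced (well bottom): (2,2,3) with a≤c, −a<b≤a
well minimum = a = 2

2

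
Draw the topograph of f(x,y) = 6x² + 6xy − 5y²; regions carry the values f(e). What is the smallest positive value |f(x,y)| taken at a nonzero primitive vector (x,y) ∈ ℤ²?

river: ρ → (-5,4,7)
river: ρ → (7,10,-2)
river: ρ → (-2,10,7)
river: ρ → (7,4,-5)
river: ρ → (-5,6,6)
river: ρ → (6,6,-5)
closes: descent 0, river 6
min |a| on river = 2

2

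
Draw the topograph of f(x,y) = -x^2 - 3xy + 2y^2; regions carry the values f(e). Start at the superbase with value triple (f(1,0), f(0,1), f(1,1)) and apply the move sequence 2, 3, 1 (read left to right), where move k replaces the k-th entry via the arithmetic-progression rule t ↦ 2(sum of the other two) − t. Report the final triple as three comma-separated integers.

start (-1,2,-2) = (f(1,0),f(0,1),f(1,1))
replace slot 2: 2·((-1)+(-2)) − 2 = -8 → (-1,-8,-2)
replace slot 3: 2·((-1)+(-8)) − (-2) = -16 → (-1,-8,-16)
replace slot 1: 2·((-8)+(-16)) − (-1) = -47 → (-47,-8,-16)

-47,-8,-16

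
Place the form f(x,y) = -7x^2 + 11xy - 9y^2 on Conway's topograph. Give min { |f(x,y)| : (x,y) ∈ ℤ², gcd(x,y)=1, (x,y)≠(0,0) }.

translate: b→3 (≡-11 mod 14), so (7,-11,9)→(7,3,5)
flip: (7,3,5)→(5,-3,7)
reduced (well bottom): (5,-3,7) with a≤c, −a<b≤a
well minimum |f| = |-5| = 5 (negative-definite)

5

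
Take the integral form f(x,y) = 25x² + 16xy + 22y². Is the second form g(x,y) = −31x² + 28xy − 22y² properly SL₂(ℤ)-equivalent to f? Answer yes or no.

D₁ = -1944, D₂ = -1944
f: flip: (25,16,22)→(22,-16,25)
f: reduced (well bottom): (22,-16,25) with a≤c, −a<b≤a
g is negative-definite; reduce −g:
−g: flip: (31,-28,22)→(22,28,31)
−g: translate: b→-16 (≡28 mod 44), so (22,28,31)→(22,-16,25)
−g: reduced (well bottom): (22,-16,25) with a≤c, −a<b≤a
flip sign back: reduced form of g is (-22,16,-25)
reduced forms (22, -16, 25) vs (-22, 16, -25) ⇒ inequivalent

no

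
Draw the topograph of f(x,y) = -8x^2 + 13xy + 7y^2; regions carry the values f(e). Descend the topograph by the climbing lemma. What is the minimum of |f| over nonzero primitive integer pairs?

river: ρ → (7,15,-6)
river: ρ → (-6,9,13)
river: ρ → (13,17,-2)
river: ρ → (-2,19,4)
river: ρ → (4,13,-14)
river: ρ → (-14,15,3)
river: ρ → (3,15,-14)
river: ρ → (-14,13,4)
river: ρ → (4,19,-2)
river: ρ → (-2,17,13)
river: ρ → (13,9,-6)
river: ρ → (-6,15,7)
river: ρ → (7,13,-8)
river: ρ → (-8,19,1)
river: ρ → (1,19,-8)
river: ρ → (-8,13,7)
closes: descent 0, river 16
min |a| on river = 1

1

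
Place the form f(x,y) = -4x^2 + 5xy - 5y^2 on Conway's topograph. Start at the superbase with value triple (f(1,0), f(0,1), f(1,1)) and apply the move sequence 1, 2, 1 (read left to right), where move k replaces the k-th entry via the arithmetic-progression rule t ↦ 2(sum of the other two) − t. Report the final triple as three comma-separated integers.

start (-4,-5,-4) = (f(1,0),f(0,1),f(1,1))
replace slot 1: 2·((-5)+(-4)) − (-4) = -14 → (-14,-5,-4)
replace slot 2: 2·((-14)+(-4)) − (-5) = -31 → (-14,-31,-4)
replace slot 1: 2·((-31)+(-4)) − (-14) = -56 → (-56,-31,-4)

-56,-31,-4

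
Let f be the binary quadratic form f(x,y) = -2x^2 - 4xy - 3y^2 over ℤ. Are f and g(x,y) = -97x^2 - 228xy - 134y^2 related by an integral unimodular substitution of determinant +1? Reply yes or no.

D₁ = -8, D₂ = -8
f is negative-definite; reduce −f:
−f: translate: b→0 (≡4 mod 4), so (2,4,3)→(2,0,1)
−f: flip: (2,0,1)→(1,0,2)
−f: reduced (well bottom): (1,0,2) with a≤c, −a<b≤a
flip sign back: reduced form of f is (-1,0,-2)
g is negative-definite; reduce −g:
−g: translate: b→34 (≡228 mod 194), so (97,228,134)→(97,34,3)
−g: flip: (97,34,3)→(3,-34,97)
−g: translate: b→2 (≡-34 mod 6), so (3,-34,97)→(3,2,1)
−g: flip: (3,2,1)→(1,-2,3)
−g: translate: b→0 (≡-2 mod 2), so (1,-2,3)→(1,0,2)
−g: reduced (well bottom): (1,0,2) with a≤c, −a<b≤a
flip sign back: reduced form of g is (-1,0,-2)
reduced forms (-1, 0, -2) vs (-1, 0, -2) ⇒ equivalent

yes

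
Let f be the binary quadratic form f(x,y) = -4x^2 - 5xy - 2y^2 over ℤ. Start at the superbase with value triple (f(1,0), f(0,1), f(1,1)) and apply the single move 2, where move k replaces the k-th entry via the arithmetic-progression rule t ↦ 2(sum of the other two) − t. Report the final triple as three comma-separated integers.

start (-4,-2,-11) = (f(1,0),f(0,1),f(1,1))
replace slot 2: 2·((-4)+(-11)) − (-2) = -28 → (-4,-28,-11)

-4,-28,-11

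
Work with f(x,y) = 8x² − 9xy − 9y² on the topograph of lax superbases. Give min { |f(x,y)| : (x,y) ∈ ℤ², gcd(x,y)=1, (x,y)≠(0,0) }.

descent: ρ → (-9,9,8)  [lands on river]
river: ρ → (8,7,-10)
river: ρ → (-10,13,5)
river: ρ → (5,17,-4)
river: ρ → (-4,15,9)
river: ρ → (9,3,-10)
river: ρ → (-10,17,2)
river: ρ → (2,19,-1)
river: ρ → (-1,19,2)
river: ρ → (2,17,-10)
river: ρ → (-10,3,9)
river: ρ → (9,15,-4)
river: ρ → (-4,17,5)
river: ρ → (5,13,-10)
river: ρ → (-10,7,8)
river: ρ → (8,9,-9)
closes: descent 1, river 16
min |a| on river = 1

1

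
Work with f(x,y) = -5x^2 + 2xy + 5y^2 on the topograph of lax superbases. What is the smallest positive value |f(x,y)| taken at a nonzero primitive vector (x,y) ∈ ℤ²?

river: ρ → (5,8,-2)
river: ρ → (-2,8,5)
river: ρ → (5,2,-5)
river: ρ → (-5,8,2)
river: ρ → (2,8,-5)
river: ρ → (-5,2,5)
closes: descent 0, river 6
min |a| on river = 2

2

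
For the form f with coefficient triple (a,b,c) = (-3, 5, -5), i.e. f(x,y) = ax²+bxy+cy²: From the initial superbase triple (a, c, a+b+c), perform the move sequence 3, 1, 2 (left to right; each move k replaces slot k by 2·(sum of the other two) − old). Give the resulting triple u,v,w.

start (-3,-5,-3) = (f(1,0),f(0,1),f(1,1))
replace slot 3: 2·((-3)+(-5)) − (-3) = -13 → (-3,-5,-13)
replace slot 1: 2·((-5)+(-13)) − (-3) = -33 → (-33,-5,-13)
replace slot 2: 2·((-33)+(-13)) − (-5) = -87 → (-33,-87,-13)

-33,-87,-13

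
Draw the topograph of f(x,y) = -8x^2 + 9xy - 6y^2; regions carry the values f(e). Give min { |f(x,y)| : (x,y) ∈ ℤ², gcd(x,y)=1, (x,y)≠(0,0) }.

translate: b→7 (≡-9 mod 16), so (8,-9,6)→(8,7,5)
flip: (8,7,5)→(5,-7,8)
translate: b→3 (≡-7 mod 10), so (5,-7,8)→(5,3,6)
reduced (well bottom): (5,3,6) with a≤c, −a<b≤a
well minimum |f| = |-5| = 5 (negative-definite)

5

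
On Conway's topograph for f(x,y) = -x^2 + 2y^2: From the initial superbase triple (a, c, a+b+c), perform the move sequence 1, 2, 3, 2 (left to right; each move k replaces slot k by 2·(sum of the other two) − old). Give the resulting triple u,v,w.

start (-1,2,1) = (f(1,0),f(0,1),f(1,1))
replace slot 1: 2·(2+1) − (-1) = 7 → (7,2,1)
replace slot 2: 2·(7+1) − 2 = 14 → (7,14,1)
replace slot 3: 2·(7+14) − 1 = 41 → (7,14,41)
replace slot 2: 2·(7+41) − 14 = 82 → (7,82,41)

7,82,41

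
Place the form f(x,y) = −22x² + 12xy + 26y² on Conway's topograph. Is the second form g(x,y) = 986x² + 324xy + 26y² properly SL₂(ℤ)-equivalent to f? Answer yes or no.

D₁ = 2432, D₂ = 2432
river cycle of f (length 6): (26, 40, -8), (-8, 40, 26), (26, 12, -22), (-22, 32, 16), (16, 32, -22), (-22, 12, 26)
river cycle of g (length 6): (26, 40, -8), (-8, 40, 26), (26, 12, -22), (-22, 32, 16), (16, 32, -22), (-22, 12, 26)
cycles coincide ⇒ equivalent

yes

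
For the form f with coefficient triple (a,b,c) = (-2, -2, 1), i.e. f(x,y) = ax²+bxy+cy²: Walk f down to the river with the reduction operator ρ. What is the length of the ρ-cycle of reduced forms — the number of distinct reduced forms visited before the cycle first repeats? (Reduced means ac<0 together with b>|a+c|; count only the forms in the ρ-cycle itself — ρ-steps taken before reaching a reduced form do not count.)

D = 12, ⌊√D⌋ = 3
descent: ρ → (1,2,-2)  [lands on river]
river: ρ → (-2,2,1)
ρ-cycle length = 2 (tail of 1 descent step not counted)

2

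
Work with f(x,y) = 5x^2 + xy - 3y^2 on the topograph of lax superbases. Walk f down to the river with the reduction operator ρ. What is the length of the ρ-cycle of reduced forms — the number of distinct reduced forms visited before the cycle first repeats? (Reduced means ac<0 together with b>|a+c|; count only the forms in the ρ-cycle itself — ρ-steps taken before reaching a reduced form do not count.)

D = 61, ⌊√D⌋ = 7
descent: ρ → (-3,5,3)  [lands on river]
river: ρ → (3,7,-1)
river: ρ → (-1,7,3)
river: ρ → (3,5,-3)
river: ρ → (-3,7,1)
river: ρ → (1,7,-3)
ρ-cycle length = 6 (tail of 1 descent step not counted)

6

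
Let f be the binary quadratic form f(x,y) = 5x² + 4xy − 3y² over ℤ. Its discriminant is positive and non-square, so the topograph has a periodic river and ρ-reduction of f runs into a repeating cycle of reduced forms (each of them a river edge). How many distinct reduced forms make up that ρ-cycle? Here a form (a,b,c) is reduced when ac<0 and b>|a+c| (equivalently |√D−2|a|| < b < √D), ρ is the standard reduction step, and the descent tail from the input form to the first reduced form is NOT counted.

D = 76, ⌊√D⌋ = 8
river: ρ → (-3,8,1)
river: ρ → (1,8,-3)
river: ρ → (-3,4,5)
river: ρ → (5,6,-2)
river: ρ → (-2,6,5)
river: ρ → (5,4,-3)
ρ-cycle length = 6 (tail of 0 descent steps not counted)

6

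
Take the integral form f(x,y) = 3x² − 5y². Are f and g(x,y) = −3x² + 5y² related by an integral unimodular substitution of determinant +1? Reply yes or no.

D₁ = 60, D₂ = 60
river cycle of f (length 2): (3, 6, -2), (-2, 6, 3)
river cycle of g (length 2): (-3, 6, 2), (2, 6, -3)
cycles differ ⇒ inequivalent

no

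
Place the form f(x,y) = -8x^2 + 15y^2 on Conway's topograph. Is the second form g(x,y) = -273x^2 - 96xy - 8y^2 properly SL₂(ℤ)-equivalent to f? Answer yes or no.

D₁ = 480, D₂ = 480
river cycle of f (length 4): (-8, 16, 7), (7, 12, -12), (-12, 12, 7), (7, 16, -8)
river cycle of g (length 4): (-8, 16, 7), (7, 12, -12), (-12, 12, 7), (7, 16, -8)
cycles coincide ⇒ equivalent

yes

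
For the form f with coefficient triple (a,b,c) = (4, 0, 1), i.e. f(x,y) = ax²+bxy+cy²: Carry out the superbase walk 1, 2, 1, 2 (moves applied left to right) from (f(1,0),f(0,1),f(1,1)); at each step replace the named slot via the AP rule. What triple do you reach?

start (4,1,5) = (f(1,0),f(0,1),f(1,1))
replace slot 1: 2·(1+5) − 4 = 8 → (8,1,5)
replace slot 2: 2·(8+5) − 1 = 25 → (8,25,5)
replace slot 1: 2·(25+5) − 8 = 52 → (52,25,5)
replace slot 2: 2·(52+5) − 25 = 89 → (52,89,5)

52,89,5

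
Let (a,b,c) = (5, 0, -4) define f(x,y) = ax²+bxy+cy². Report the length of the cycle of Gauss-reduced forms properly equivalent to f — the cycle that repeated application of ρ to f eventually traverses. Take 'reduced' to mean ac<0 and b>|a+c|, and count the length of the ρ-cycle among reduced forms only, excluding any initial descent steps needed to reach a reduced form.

D = 80, ⌊√D⌋ = 8
descent: ρ → (-4,8,1)  [lands on river]
river: ρ → (1,8,-4)
ρ-cycle length = 2 (tail of 1 descent step not counted)

2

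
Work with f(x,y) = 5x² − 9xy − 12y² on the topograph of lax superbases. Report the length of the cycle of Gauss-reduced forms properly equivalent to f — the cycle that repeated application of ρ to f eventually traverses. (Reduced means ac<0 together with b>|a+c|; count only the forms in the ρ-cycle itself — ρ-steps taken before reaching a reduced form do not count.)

D = 321, ⌊√D⌋ = 17
descent: ρ → (-12,9,5)  [lands on river]
river: ρ → (5,11,-10)
river: ρ → (-10,9,6)
river: ρ → (6,15,-4)
river: ρ → (-4,17,2)
river: ρ → (2,15,-12)
ρ-cycle length = 6 (tail of 1 descent step not counted)

6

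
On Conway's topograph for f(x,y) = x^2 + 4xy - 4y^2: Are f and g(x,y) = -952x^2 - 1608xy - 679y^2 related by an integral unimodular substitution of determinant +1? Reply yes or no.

D₁ = 32, D₂ = 32
river cycle of f (length 2): (-4, 4, 1), (1, 4, -4)
river cycle of g (length 2): (-4, 4, 1), (1, 4, -4)
cycles coincide ⇒ equivalent

yes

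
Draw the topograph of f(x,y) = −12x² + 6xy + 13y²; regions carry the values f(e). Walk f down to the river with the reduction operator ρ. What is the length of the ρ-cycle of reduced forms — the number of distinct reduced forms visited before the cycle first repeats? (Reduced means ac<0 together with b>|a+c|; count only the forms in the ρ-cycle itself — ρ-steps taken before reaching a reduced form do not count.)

D = 660, ⌊√D⌋ = 25
river: ρ → (13,20,-5)
river: ρ → (-5,20,13)
river: ρ → (13,6,-12)
river: ρ → (-12,18,7)
river: ρ → (7,24,-3)
river: ρ → (-3,24,7)
river: ρ → (7,18,-12)
river: ρ → (-12,6,13)
ρ-cycle length = 8 (tail of 0 descent steps not counted)

8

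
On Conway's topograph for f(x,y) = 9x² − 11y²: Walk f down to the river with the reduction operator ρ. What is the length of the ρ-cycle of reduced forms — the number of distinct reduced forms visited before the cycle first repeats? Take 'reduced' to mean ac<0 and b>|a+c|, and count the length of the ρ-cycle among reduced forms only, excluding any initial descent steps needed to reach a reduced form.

D = 396, ⌊√D⌋ = 19
descent: ρ → (-11,0,9)
descent: ρ → (9,18,-2)  [lands on river]
river: ρ → (-2,18,9)
ρ-cycle length = 2 (tail of 2 descent steps not counted)

2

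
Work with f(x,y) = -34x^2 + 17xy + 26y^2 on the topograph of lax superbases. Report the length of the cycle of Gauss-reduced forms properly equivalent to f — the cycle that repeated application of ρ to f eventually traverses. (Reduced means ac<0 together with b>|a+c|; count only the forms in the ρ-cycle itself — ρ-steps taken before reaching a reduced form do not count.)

D = 3825, ⌊√D⌋ = 61
river: ρ → (26,35,-25)
river: ρ → (-25,15,36)
river: ρ → (36,57,-4)
river: ρ → (-4,55,50)
river: ρ → (50,45,-9)
river: ρ → (-9,45,50)
river: ρ → (50,55,-4)
river: ρ → (-4,57,36)
river: ρ → (36,15,-25)
river: ρ → (-25,35,26)
river: ρ → (26,17,-34)
river: ρ → (-34,51,9)
river: ρ → (9,57,-16)
river: ρ → (-16,39,36)
river: ρ → (36,33,-19)
river: ρ → (-19,43,26)
river: ρ → (26,61,-1)
river: ρ → (-1,61,26)
river: ρ → (26,43,-19)
river: ρ → (-19,33,36)
river: ρ → (36,39,-16)
river: ρ → (-16,57,9)
river: ρ → (9,51,-34)
river: ρ → (-34,17,26)
ρ-cycle length = 24 (tail of 0 descent steps not counted)

24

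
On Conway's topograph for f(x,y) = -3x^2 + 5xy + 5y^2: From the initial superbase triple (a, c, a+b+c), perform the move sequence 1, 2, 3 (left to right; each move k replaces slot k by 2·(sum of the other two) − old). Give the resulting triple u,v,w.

start (-3,5,7) = (f(1,0),f(0,1),f(1,1))
replace slot 1: 2·(5+7) − (-3) = 27 → (27,5,7)
replace slot 2: 2·(27+7) − 5 = 63 → (27,63,7)
replace slot 3: 2·(27+63) − 7 = 173 → (27,63,173)

27,63,173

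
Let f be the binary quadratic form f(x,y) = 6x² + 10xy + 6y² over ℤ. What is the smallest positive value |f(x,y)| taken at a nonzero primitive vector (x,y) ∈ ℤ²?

translate: b→-2 (≡10 mod 12), so (6,10,6)→(6,-2,2)
flip: (6,-2,2)→(2,2,6)
reduced (well bottom): (2,2,6) with a≤c, −a<b≤a
well minimum = a = 2

2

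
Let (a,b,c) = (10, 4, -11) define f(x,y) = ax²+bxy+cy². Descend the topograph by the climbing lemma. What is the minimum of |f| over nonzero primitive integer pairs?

river: ρ → (-11,18,3)
river: ρ → (3,18,-11)
river: ρ → (-11,4,10)
river: ρ → (10,16,-5)
river: ρ → (-5,14,13)
river: ρ → (13,12,-6)
river: ρ → (-6,12,13)
river: ρ → (13,14,-5)
river: ρ → (-5,16,10)
river: ρ → (10,4,-11)
closes: descent 0, river 10
min |a| on river = 3

3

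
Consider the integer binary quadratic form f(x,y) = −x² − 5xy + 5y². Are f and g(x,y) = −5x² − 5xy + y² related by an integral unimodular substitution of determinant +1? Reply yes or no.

D₁ = 45, D₂ = 45
river cycle of f (length 2): (5, 5, -1), (-1, 5, 5)
river cycle of g (length 2): (1, 5, -5), (-5, 5, 1)
cycles differ ⇒ inequivalent

no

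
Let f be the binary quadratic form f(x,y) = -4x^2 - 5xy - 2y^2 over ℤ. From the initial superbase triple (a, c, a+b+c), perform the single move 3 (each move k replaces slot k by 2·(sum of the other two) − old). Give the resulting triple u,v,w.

start (-4,-2,-11) = (f(1,0),f(0,1),f(1,1))
replace slot 3: 2·((-4)+(-2)) − (-11) = -1 → (-4,-2,-1)

-4,-2,-1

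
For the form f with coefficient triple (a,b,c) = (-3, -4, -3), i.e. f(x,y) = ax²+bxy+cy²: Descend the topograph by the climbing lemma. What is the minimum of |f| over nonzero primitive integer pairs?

translate: b→-2 (≡4 mod 6), so (3,4,3)→(3,-2,2)
flip: (3,-2,2)→(2,2,3)
reduced (well bottom): (2,2,3) with a≤c, −a<b≤a
well minimum |f| = |-2| = 2 (negative-definite)

2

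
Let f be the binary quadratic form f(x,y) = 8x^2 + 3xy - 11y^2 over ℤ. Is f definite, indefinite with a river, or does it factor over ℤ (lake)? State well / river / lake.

D = b²−4ac = 3² − 4·8·(-11) = 361
D = 19² is a perfect square ⇒ form factors over ℤ ⇒ lakes

lake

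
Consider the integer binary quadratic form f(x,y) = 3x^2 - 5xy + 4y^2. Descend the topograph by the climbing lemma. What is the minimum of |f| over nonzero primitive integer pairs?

translate: b→1 (≡-5 mod 6), so (3,-5,4)→(3,1,2)
flip: (3,1,2)→(2,-1,3)
reduced (well bottom): (2,-1,3) with a≤c, −a<b≤a
well minimum = a = 2

2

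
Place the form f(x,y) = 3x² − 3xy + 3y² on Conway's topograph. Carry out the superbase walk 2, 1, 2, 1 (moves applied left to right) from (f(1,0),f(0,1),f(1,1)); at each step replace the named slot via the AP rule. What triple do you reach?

start (3,3,3) = (f(1,0),f(0,1),f(1,1))
replace slot 2: 2·(3+3) − 3 = 9 → (3,9,3)
replace slot 1: 2·(9+3) − 3 = 21 → (21,9,3)
replace slot 2: 2·(21+3) − 9 = 39 → (21,39,3)
replace slot 1: 2·(39+3) − 21 = 63 → (63,39,3)

63,39,3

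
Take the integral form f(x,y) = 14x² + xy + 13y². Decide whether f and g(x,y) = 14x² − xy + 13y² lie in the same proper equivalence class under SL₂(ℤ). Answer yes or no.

D₁ = -727, D₂ = -727
f: flip: (14,1,13)→(13,-1,14)
f: reduced (well bottom): (13,-1,14) with a≤c, −a<b≤a
g: flip: (14,-1,13)→(13,1,14)
g: reduced (well bottom): (13,1,14) with a≤c, −a<b≤a
reduced forms (13, -1, 14) vs (13, 1, 14) ⇒ inequivalent

no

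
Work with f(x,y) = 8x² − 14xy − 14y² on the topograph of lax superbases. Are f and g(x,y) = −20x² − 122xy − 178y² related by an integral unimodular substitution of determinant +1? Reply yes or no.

D₁ = 644, D₂ = 644
river cycle of f (length 10): (-14, 14, 8), (8, 18, -10), (-10, 22, 4), (4, 18, -20), (-20, 22, 2), (2, 22, -20), (-20, 18, 4), (4, 22, -10), (-10, 18, 8), (8, 14, -14)
river cycle of g (length 10): (8, 18, -10), (-10, 22, 4), (4, 18, -20), (-20, 22, 2), (2, 22, -20), (-20, 18, 4), (4, 22, -10), (-10, 18, 8), (8, 14, -14), (-14, 14, 8)
cycles coincide ⇒ equivalent

yes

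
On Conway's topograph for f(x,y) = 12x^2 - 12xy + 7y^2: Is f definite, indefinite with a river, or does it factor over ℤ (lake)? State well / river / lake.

D = b²−4ac = (-12)² − 4·12·7 = -192
D < 0 ⇒ definite ⇒ every region one sign ⇒ single well

well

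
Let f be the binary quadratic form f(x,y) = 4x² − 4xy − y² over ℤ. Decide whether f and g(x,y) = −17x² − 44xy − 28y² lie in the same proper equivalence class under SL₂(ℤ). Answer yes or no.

D₁ = 32, D₂ = 32
river cycle of f (length 2): (-1, 4, 4), (4, 4, -1)
river cycle of g (length 2): (-1, 4, 4), (4, 4, -1)
cycles coincide ⇒ equivalent

yes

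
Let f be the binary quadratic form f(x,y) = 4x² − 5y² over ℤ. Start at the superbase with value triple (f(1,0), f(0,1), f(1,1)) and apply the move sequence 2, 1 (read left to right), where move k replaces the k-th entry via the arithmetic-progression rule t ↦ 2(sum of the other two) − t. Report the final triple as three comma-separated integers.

start (4,-5,-1) = (f(1,0),f(0,1),f(1,1))
replace slot 2: 2·(4+(-1)) − (-5) = 11 → (4,11,-1)
replace slot 1: 2·(11+(-1)) − 4 = 16 → (16,11,-1)

16,11,-1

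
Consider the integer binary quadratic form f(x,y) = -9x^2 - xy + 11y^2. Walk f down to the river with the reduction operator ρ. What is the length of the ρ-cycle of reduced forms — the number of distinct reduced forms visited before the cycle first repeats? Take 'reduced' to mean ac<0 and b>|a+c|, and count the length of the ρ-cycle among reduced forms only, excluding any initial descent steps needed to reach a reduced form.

D = 397, ⌊√D⌋ = 19
descent: ρ → (11,1,-9)
descent: ρ → (-9,17,3)  [lands on river]
river: ρ → (3,19,-3)
river: ρ → (-3,17,9)
river: ρ → (9,19,-1)
river: ρ → (-1,19,9)
river: ρ → (9,17,-3)
river: ρ → (-3,19,3)
river: ρ → (3,17,-9)
river: ρ → (-9,19,1)
river: ρ → (1,19,-9)
ρ-cycle length = 10 (tail of 2 descent steps not counted)

10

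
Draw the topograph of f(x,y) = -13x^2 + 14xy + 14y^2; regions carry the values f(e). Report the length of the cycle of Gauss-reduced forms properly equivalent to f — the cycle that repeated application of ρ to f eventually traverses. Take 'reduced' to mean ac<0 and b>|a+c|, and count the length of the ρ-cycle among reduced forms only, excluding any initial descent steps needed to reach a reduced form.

D = 924, ⌊√D⌋ = 30
river: ρ → (14,14,-13)
river: ρ → (-13,12,15)
river: ρ → (15,18,-10)
river: ρ → (-10,22,11)
river: ρ → (11,22,-10)
river: ρ → (-10,18,15)
river: ρ → (15,12,-13)
river: ρ → (-13,14,14)
ρ-cycle length = 8 (tail of 0 descent steps not counted)

8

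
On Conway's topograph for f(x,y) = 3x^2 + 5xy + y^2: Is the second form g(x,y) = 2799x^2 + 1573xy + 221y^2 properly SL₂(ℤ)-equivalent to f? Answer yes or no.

D₁ = 13, D₂ = 13
river cycle of f (length 2): (1, 3, -1), (-1, 3, 1)
river cycle of g (length 2): (-1, 3, 1), (1, 3, -1)
cycles coincide ⇒ equivalent

yes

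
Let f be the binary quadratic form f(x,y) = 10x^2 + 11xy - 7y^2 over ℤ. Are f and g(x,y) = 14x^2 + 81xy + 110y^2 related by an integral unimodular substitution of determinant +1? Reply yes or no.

D₁ = 401, D₂ = 401
river cycle of f (length 10): (-7, 17, 4), (4, 15, -11), (-11, 7, 8), (8, 9, -10), (-10, 11, 7), (7, 17, -4), (-4, 15, 11), (11, 7, -8), (-8, 9, 10), (10, 11, -7)
river cycle of g (length 10): (-7, 17, 4), (4, 15, -11), (-11, 7, 8), (8, 9, -10), (-10, 11, 7), (7, 17, -4), (-4, 15, 11), (11, 7, -8), (-8, 9, 10), (10, 11, -7)
cycles coincide ⇒ equivalent

yes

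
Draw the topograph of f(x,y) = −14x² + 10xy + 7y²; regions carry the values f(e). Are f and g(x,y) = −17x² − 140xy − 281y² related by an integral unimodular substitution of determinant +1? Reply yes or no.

D₁ = 492, D₂ = 492
river cycle of f (length 6): (7, 18, -6), (-6, 18, 7), (7, 10, -14), (-14, 18, 3), (3, 18, -14), (-14, 10, 7)
river cycle of g (length 6): (7, 18, -6), (-6, 18, 7), (7, 10, -14), (-14, 18, 3), (3, 18, -14), (-14, 10, 7)
cycles coincide ⇒ equivalent

yes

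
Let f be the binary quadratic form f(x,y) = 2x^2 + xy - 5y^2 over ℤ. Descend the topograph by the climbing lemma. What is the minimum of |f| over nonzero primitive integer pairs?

descent: ρ → (-5,-1,2)
descent: ρ → (2,5,-2)  [lands on river]
river: ρ → (-2,3,4)
river: ρ → (4,5,-1)
river: ρ → (-1,5,4)
river: ρ → (4,3,-2)
river: ρ → (-2,5,2)
river: ρ → (2,3,-4)
river: ρ → (-4,5,1)
river: ρ → (1,5,-4)
river: ρ → (-4,3,2)
closes: descent 2, river 10
min |a| on river = 1

1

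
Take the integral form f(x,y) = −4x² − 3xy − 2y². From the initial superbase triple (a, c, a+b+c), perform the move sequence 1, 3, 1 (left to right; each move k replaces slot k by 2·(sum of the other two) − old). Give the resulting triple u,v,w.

start (-4,-2,-9) = (f(1,0),f(0,1),f(1,1))
replace slot 1: 2·((-2)+(-9)) − (-4) = -18 → (-18,-2,-9)
replace slot 3: 2·((-18)+(-2)) − (-9) = -31 → (-18,-2,-31)
replace slot 1: 2·((-2)+(-31)) − (-18) = -48 → (-48,-2,-31)

-48,-2,-31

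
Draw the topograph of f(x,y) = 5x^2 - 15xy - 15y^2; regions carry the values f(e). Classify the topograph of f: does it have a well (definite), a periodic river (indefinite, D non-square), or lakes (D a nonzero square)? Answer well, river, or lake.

D = b²−4ac = (-15)² − 4·5·(-15) = 525
D > 0 non-square ⇒ indefinite ⇒ periodic river

river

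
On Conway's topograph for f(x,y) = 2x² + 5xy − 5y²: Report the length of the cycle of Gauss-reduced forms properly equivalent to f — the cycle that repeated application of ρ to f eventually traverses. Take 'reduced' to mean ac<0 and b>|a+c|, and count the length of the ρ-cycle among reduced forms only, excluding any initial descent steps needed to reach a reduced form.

D = 65, ⌊√D⌋ = 8
river: ρ → (-5,5,2)
river: ρ → (2,7,-2)
river: ρ → (-2,5,5)
river: ρ → (5,5,-2)
river: ρ → (-2,7,2)
river: ρ → (2,5,-5)
ρ-cycle length = 6 (tail of 0 descent steps not counted)

6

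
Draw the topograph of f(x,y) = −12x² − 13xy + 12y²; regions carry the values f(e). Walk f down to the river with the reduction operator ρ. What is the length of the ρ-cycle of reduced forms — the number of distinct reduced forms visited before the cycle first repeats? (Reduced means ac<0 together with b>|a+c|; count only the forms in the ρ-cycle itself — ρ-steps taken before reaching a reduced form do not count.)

D = 745, ⌊√D⌋ = 27
descent: ρ → (12,13,-12)  [lands on river]
river: ρ → (-12,11,13)
river: ρ → (13,15,-10)
river: ρ → (-10,25,3)
river: ρ → (3,23,-18)
river: ρ → (-18,13,8)
river: ρ → (8,19,-12)
river: ρ → (-12,5,15)
river: ρ → (15,25,-2)
river: ρ → (-2,27,2)
river: ρ → (2,25,-15)
river: ρ → (-15,5,12)
river: ρ → (12,19,-8)
river: ρ → (-8,13,18)
river: ρ → (18,23,-3)
river: ρ → (-3,25,10)
river: ρ → (10,15,-13)
river: ρ → (-13,11,12)
ρ-cycle length = 18 (tail of 1 descent step not counted)

18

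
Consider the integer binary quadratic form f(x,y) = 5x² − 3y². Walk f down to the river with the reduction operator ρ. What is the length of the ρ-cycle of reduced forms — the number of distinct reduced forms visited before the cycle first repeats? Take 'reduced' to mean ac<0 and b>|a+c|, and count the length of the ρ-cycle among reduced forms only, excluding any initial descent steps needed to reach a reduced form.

D = 60, ⌊√D⌋ = 7
descent: ρ → (-3,6,2)  [lands on river]
river: ρ → (2,6,-3)
ρ-cycle length = 2 (tail of 1 descent step not counted)

2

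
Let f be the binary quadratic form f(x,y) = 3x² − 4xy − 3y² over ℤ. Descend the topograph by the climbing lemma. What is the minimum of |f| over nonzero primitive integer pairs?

descent: ρ → (-3,4,3)  [lands on river]
river: ρ → (3,2,-4)
river: ρ → (-4,6,1)
river: ρ → (1,6,-4)
river: ρ → (-4,2,3)
river: ρ → (3,4,-3)
river: ρ → (-3,2,4)
river: ρ → (4,6,-1)
river: ρ → (-1,6,4)
river: ρ → (4,2,-3)
closes: descent 1, river 10
min |a| on river = 1

1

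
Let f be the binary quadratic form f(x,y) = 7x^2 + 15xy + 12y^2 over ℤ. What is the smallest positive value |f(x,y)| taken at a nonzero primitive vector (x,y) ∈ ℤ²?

translate: b→1 (≡15 mod 14), so (7,15,12)→(7,1,4)
flip: (7,1,4)→(4,-1,7)
reduced (well bottom): (4,-1,7) with a≤c, −a<b≤a
well minimum = a = 4

4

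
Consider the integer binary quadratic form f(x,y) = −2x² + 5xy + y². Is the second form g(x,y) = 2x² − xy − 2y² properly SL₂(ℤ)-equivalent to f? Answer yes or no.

D₁ = 33, D₂ = 17
discriminants differ ⇒ not SL₂(ℤ)-equivalent

no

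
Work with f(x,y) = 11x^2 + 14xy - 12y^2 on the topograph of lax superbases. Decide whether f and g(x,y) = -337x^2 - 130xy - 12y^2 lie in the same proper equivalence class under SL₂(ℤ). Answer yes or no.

D₁ = 724, D₂ = 724
river cycle of f (length 42): (-12, 10, 13), (13, 16, -9), (-9, 20, 9), (9, 16, -13), (-13, 10, 12), (12, 14, -11), (-11, 8, 15), (15, 22, -4), (-4, 26, 3), (3, 22, -20), … (32 more)
river cycle of g (length 42): (-12, 10, 13), (13, 16, -9), (-9, 20, 9), (9, 16, -13), (-13, 10, 12), (12, 14, -11), (-11, 8, 15), (15, 22, -4), (-4, 26, 3), (3, 22, -20), … (32 more)
cycles coincide ⇒ equivalent

yes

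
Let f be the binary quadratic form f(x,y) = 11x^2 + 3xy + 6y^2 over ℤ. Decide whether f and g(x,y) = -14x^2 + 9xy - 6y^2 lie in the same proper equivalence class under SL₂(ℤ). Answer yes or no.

D₁ = -255, D₂ = -255
f: flip: (11,3,6)→(6,-3,11)
f: reduced (well bottom): (6,-3,11) with a≤c, −a<b≤a
g is negative-definite; reduce −g:
−g: flip: (14,-9,6)→(6,9,14)
−g: translate: b→-3 (≡9 mod 12), so (6,9,14)→(6,-3,11)
−g: reduced (well bottom): (6,-3,11) with a≤c, −a<b≤a
flip sign back: reduced form of g is (-6,3,-11)
reduced forms (6, -3, 11) vs (-6, 3, -11) ⇒ inequivalent

no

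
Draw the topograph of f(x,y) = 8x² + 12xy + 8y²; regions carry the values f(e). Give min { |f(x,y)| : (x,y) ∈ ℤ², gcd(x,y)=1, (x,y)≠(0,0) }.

translate: b→-4 (≡12 mod 16), so (8,12,8)→(8,-4,4)
flip: (8,-4,4)→(4,4,8)
reduced (well bottom): (4,4,8) with a≤c, −a<b≤a
well minimum = a = 4

4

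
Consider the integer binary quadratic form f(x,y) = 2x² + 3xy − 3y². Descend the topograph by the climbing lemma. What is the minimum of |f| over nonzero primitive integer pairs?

river: ρ → (-3,3,2)
river: ρ → (2,5,-1)
river: ρ → (-1,5,2)
river: ρ → (2,3,-3)
closes: descent 0, river 4
min |a| on river = 1

1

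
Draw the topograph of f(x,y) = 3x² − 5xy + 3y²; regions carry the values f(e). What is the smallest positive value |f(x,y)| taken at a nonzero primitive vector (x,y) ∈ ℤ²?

translate: b→1 (≡-5 mod 6), so (3,-5,3)→(3,1,1)
flip: (3,1,1)→(1,-1,3)
translate: b→1 (≡-1 mod 2), so (1,-1,3)→(1,1,3)
reduced (well bottom): (1,1,3) with a≤c, −a<b≤a
well minimum = a = 1

1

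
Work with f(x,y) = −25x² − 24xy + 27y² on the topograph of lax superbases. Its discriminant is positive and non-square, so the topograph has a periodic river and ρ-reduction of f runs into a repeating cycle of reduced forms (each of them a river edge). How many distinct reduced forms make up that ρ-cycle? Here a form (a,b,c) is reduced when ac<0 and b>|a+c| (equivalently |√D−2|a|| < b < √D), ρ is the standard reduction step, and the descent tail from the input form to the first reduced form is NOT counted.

D = 3276, ⌊√D⌋ = 57
descent: ρ → (27,24,-25)  [lands on river]
river: ρ → (-25,26,26)
river: ρ → (26,26,-25)
river: ρ → (-25,24,27)
river: ρ → (27,30,-22)
river: ρ → (-22,14,35)
river: ρ → (35,56,-1)
river: ρ → (-1,56,35)
river: ρ → (35,14,-22)
river: ρ → (-22,30,27)
ρ-cycle length = 10 (tail of 1 descent step not counted)

10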